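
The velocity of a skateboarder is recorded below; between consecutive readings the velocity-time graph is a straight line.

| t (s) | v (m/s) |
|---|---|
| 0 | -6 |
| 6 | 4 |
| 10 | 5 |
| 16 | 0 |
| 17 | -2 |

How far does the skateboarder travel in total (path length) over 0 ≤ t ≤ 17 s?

Distance (not displacement) is the total path length: add the absolute areas under v-t.
0–6 s: v = 0 at t = 3.6 s; triangle areas 10.8 + 4.8 = 15.6 m
6–10 s: |½(4 + 5)(4)| = 18 m
10–16 s: |½(5 + 0)(6)| = 15 m
16–17 s: |½(0 + -2)(1)| = 1 m
Total distance = 49.6 m

49.6 m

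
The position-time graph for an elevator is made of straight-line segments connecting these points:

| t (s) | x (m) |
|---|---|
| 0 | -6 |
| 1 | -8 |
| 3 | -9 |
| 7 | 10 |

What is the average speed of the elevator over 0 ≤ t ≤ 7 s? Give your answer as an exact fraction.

22/7 m/s

Average speed = (total path length)/(elapsed time); on a piecewise-linear x-t graph the path length is Σ|Δx|.
0–1 s: |Δx| = |-8 − -6| = 2 m
1–3 s: |Δx| = |-9 − -8| = 1 m
3–7 s: |Δx| = |10 − -9| = 19 m
Total path = 22 m; average speed = 22/7 = 22/7 m/s.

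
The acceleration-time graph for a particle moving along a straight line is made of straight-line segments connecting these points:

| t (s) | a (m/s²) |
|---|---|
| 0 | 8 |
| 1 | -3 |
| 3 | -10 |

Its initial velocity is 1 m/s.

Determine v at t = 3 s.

Δv equals the area under the a-t graph; then v = v₀ + Δv.
0–1 s: ½(8 + -3)(1) = 2.5 m/s
1–3 s: ½(-3 + -10)(2) = -13 m/s
Δv = -10.5 m/s, so v(3) = 1 + (-10.5) = -9.5 m/s.

-9.5 m/s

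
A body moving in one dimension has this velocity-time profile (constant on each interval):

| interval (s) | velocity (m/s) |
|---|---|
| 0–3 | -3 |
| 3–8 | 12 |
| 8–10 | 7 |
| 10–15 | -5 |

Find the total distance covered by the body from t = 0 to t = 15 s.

Distance (not displacement) is the total path length: add the absolute areas under v-t.
0–3 s: |-3| × 3 = 9 m
3–8 s: |12| × 5 = 60 m
8–10 s: |7| × 2 = 14 m
10–15 s: |-5| × 5 = 25 m
Total distance = 108 m

108 m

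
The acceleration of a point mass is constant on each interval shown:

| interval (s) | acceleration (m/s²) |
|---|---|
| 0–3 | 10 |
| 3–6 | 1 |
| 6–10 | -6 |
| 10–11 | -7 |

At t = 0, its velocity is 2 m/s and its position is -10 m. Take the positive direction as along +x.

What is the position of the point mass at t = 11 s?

241 m

On each constant-a segment, Δv = aΔt and Δx = v₀Δt + ½aΔt²; chain segment to segment.
0–3 s: v starts 2 m/s; Δx = 2·3 + ½·10·3² = 51 m; v ends 32 m/s.
3–6 s: v starts 32 m/s; Δx = 32·3 + ½·1·3² = 100.5 m; v ends 35 m/s.
6–10 s: v starts 35 m/s; Δx = 35·4 + ½·-6·4² = 92 m; v ends 11 m/s.
10–11 s: v starts 11 m/s; Δx = 11·1 + ½·-7·1² = 7.5 m; v ends 4 m/s.
x(11) = -10 + Σ Δx = 241 m.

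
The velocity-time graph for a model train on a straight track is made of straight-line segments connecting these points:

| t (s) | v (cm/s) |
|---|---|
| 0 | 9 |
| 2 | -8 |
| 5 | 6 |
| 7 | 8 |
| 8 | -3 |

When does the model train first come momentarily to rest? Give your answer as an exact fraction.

v changes sign on 0–2 s (from 9 to -8); the graph is linear there, so v = 0 at t = 0 + (-9)·(2 − 0)/(-8 − 9) = 18/17 s.

t = 18/17 s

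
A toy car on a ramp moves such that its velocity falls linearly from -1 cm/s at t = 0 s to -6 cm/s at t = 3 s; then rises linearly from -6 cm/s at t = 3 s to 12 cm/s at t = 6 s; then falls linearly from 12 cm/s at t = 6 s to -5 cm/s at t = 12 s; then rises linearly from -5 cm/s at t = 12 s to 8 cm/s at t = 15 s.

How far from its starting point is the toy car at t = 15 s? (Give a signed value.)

Net displacement equals the area under the velocity-time graph (areas below the axis count negative).
0–3 s: ½(-1 + -6)(3) = -10.5 cm
3–6 s: ½(-6 + 12)(3) = 9 cm
6–12 s: ½(12 + -5)(6) = 21 cm
12–15 s: ½(-5 + 8)(3) = 4.5 cm
Net displacement = 24 cm

24 cm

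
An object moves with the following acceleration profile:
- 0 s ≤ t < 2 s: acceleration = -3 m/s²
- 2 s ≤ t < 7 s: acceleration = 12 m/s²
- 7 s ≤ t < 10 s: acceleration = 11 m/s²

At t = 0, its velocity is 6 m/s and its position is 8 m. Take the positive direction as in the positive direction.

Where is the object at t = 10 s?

On each constant-a segment, Δv = aΔt and Δx = v₀Δt + ½aΔt²; chain segment to segment.
0–2 s: v starts 6 m/s; Δx = 6·2 + ½·-3·2² = 6 m; v ends 0 m/s.
2–7 s: v starts 0 m/s; Δx = 0·5 + ½·12·5² = 150 m; v ends 60 m/s.
7–10 s: v starts 60 m/s; Δx = 60·3 + ½·11·3² = 229.5 m; v ends 93 m/s.
x(10) = 8 + Σ Δx = 393.5 m.

393.5 m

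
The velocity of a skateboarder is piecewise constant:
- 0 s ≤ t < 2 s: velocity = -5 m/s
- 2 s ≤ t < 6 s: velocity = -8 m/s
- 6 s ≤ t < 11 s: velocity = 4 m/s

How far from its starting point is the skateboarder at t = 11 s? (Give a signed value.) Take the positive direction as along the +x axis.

Displacement is the signed area under the v-t curve.
0–2 s: -5 × 2 = -10 m
2–6 s: -8 × 4 = -32 m
6–11 s: 4 × 5 = 20 m
Net displacement = -22 m

-22 m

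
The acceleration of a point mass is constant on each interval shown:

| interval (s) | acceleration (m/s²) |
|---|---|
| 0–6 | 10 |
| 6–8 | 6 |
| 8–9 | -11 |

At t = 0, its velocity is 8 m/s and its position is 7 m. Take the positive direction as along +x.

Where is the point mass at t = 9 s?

On each constant-a segment, Δv = aΔt and Δx = v₀Δt + ½aΔt²; chain segment to segment.
0–6 s: v starts 8 m/s; Δx = 8·6 + ½·10·6² = 228 m; v ends 68 m/s.
6–8 s: v starts 68 m/s; Δx = 68·2 + ½·6·2² = 148 m; v ends 80 m/s.
8–9 s: v starts 80 m/s; Δx = 80·1 + ½·-11·1² = 74.5 m; v ends 69 m/s.
x(9) = 7 + Σ Δx = 457.5 m.

457.5 m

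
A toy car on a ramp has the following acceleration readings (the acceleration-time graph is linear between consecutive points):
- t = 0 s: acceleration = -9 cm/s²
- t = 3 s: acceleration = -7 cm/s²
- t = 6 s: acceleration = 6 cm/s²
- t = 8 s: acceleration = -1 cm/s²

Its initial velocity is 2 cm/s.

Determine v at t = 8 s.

Δv equals the area under the a-t graph; then v = v₀ + Δv.
0–3 s: ½(-9 + -7)(3) = -24 cm/s
3–6 s: ½(-7 + 6)(3) = -1.5 cm/s
6–8 s: ½(6 + -1)(2) = 5 cm/s
Δv = -20.5 cm/s, so v(8) = 2 + (-20.5) = -18.5 cm/s.

-18.5 cm/s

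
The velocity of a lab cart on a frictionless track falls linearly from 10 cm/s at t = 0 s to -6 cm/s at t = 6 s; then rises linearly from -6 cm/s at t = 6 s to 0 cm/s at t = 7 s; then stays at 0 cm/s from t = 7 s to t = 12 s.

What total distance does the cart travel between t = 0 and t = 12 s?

Total distance travelled is ∫|v| dt — sum the magnitudes of each area piece.
0–6 s: v = 0 at t = 3.75 s; triangle areas 18.75 + 6.75 = 25.5 cm
6–7 s: |½(-6 + 0)(1)| = 3 cm
7–12 s: |0| × 5 = 0 cm
Total distance = 28.5 cm

28.5 cm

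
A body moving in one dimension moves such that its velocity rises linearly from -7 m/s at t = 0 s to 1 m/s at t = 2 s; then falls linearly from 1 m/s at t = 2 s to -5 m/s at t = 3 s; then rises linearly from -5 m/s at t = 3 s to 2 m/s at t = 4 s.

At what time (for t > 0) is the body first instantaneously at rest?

t = 1.75 s

v changes sign on 0–2 s (from -7 to 1); the graph is linear there, so v = 0 at t = 0 + (7)·(2 − 0)/(1 − -7) = 1.75 s.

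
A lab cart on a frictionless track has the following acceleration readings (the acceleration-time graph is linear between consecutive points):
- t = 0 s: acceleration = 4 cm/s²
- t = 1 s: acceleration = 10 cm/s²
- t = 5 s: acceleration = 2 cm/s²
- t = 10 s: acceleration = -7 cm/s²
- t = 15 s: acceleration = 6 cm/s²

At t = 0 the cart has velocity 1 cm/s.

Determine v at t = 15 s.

17 cm/s

Δv equals the area under the a-t graph; then v = v₀ + Δv.
0–1 s: ½(4 + 10)(1) = 7 cm/s
1–5 s: ½(10 + 2)(4) = 24 cm/s
5–10 s: ½(2 + -7)(5) = -12.5 cm/s
10–15 s: ½(-7 + 6)(5) = -2.5 cm/s
Δv = 16 cm/s, so v(15) = 1 + (16) = 17 cm/s.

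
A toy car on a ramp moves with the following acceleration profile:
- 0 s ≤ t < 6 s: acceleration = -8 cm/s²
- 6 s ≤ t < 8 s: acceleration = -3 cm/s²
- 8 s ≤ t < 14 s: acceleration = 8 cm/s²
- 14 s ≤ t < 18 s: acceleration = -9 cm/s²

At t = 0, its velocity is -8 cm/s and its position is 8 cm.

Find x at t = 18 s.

On each constant-a segment, Δv = aΔt and Δx = v₀Δt + ½aΔt²; chain segment to segment.
0–6 s: v starts -8 cm/s; Δx = -8·6 + ½·-8·6² = -192 cm; v ends -56 cm/s.
6–8 s: v starts -56 cm/s; Δx = -56·2 + ½·-3·2² = -118 cm; v ends -62 cm/s.
8–14 s: v starts -62 cm/s; Δx = -62·6 + ½·8·6² = -228 cm; v ends -14 cm/s.
14–18 s: v starts -14 cm/s; Δx = -14·4 + ½·-9·4² = -128 cm; v ends -50 cm/s.
x(18) = 8 + Σ Δx = -658 cm.

-658 cm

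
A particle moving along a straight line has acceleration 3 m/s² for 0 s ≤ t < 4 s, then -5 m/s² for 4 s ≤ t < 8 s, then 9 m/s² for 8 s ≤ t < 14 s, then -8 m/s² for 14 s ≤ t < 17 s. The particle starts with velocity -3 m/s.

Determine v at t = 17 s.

Δv equals the area under the a-t graph; then v = v₀ + Δv.
0–4 s: 3 × 4 = 12 m/s
4–8 s: -5 × 4 = -20 m/s
8–14 s: 9 × 6 = 54 m/s
14–17 s: -8 × 3 = -24 m/s
Δv = 22 m/s, so v(17) = -3 + (22) = 19 m/s.

19 m/s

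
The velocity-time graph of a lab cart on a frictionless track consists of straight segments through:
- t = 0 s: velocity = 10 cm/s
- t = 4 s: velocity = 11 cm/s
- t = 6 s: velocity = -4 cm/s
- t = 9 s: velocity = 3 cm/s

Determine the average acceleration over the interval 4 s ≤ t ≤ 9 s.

Average acceleration = Δv/Δt = (3 − 11)/(9 − 4) = -1.6 cm/s².

-1.6 cm/s²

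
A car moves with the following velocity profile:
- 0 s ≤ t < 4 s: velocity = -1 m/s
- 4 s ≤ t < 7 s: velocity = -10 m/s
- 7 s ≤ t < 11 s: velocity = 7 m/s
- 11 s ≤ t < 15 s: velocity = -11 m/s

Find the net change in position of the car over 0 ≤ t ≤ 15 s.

-50 m

Net displacement equals the area under the velocity-time graph (areas below the axis count negative).
0–4 s: -1 × 4 = -4 m
4–7 s: -10 × 3 = -30 m
7–11 s: 7 × 4 = 28 m
11–15 s: -11 × 4 = -44 m
Net displacement = -50 m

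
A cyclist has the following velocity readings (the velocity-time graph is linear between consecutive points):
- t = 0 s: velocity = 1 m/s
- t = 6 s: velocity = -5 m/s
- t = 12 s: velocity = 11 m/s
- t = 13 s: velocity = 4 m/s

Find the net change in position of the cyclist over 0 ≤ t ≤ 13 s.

Net displacement equals the area under the velocity-time graph (areas below the axis count negative).
0–6 s: ½(1 + -5)(6) = -12 m
6–12 s: ½(-5 + 11)(6) = 18 m
12–13 s: ½(11 + 4)(1) = 7.5 m
Net displacement = 13.5 m

13.5 m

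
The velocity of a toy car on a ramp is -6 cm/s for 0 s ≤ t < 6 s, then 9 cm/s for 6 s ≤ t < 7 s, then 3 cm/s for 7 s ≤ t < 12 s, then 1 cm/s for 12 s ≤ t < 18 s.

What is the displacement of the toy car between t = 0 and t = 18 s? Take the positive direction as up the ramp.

-6 cm

Displacement is the signed area under the v-t curve.
0–6 s: -6 × 6 = -36 cm
6–7 s: 9 × 1 = 9 cm
7–12 s: 3 × 5 = 15 cm
12–18 s: 1 × 6 = 6 cm
Net displacement = -6 cm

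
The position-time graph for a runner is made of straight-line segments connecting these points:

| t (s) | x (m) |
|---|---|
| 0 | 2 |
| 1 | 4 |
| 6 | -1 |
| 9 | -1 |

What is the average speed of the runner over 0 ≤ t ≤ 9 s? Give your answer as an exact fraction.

7/9 m/s

Average speed = (total path length)/(elapsed time); on a piecewise-linear x-t graph the path length is Σ|Δx|.
0–1 s: |Δx| = |4 − 2| = 2 m
1–6 s: |Δx| = |-1 − 4| = 5 m
6–9 s: |Δx| = |-1 − -1| = 0 m
Total path = 7 m; average speed = 7/9 = 7/9 m/s.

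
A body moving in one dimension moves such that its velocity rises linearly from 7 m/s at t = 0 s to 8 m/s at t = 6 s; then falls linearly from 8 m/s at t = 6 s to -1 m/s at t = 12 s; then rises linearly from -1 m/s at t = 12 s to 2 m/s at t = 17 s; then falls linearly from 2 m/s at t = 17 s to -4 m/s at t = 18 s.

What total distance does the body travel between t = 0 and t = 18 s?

Distance (not displacement) is the total path length: add the absolute areas under v-t.
0–6 s: |½(7 + 8)(6)| = 45 m
6–12 s: v = 0 at t = 34/3 s; triangle areas 64/3 + 1/3 = 65/3 m
12–17 s: v = 0 at t = 41/3 s; triangle areas 5/6 + 10/3 = 25/6 m
17–18 s: v = 0 at t = 52/3 s; triangle areas 1/3 + 4/3 = 5/3 m
Total distance = 72.5 m

72.5 m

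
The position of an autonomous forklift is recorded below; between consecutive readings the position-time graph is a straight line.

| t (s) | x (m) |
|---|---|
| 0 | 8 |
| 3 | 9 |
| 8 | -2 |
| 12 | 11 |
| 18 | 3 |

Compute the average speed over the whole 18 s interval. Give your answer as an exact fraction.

11/6 m/s

Average speed = (total path length)/(elapsed time); on a piecewise-linear x-t graph the path length is Σ|Δx|.
0–3 s: |Δx| = |9 − 8| = 1 m
3–8 s: |Δx| = |-2 − 9| = 11 m
8–12 s: |Δx| = |11 − -2| = 13 m
12–18 s: |Δx| = |3 − 11| = 8 m
Total path = 33 m; average speed = 33/18 = 11/6 m/s.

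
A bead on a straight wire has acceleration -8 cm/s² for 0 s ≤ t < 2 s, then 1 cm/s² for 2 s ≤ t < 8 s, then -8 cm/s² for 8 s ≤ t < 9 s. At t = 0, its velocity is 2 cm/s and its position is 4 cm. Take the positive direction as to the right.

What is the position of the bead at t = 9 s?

On each constant-a segment, Δv = aΔt and Δx = v₀Δt + ½aΔt²; chain segment to segment.
0–2 s: v starts 2 cm/s; Δx = 2·2 + ½·-8·2² = -12 cm; v ends -14 cm/s.
2–8 s: v starts -14 cm/s; Δx = -14·6 + ½·1·6² = -66 cm; v ends -8 cm/s.
8–9 s: v starts -8 cm/s; Δx = -8·1 + ½·-8·1² = -12 cm; v ends -16 cm/s.
x(9) = 4 + Σ Δx = -86 cm.

-86 cm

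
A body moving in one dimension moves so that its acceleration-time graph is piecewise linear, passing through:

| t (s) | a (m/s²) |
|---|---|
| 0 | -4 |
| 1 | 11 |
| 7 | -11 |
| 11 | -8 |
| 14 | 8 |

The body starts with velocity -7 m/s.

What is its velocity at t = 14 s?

-41.5 m/s

Δv equals the area under the a-t graph; then v = v₀ + Δv.
0–1 s: ½(-4 + 11)(1) = 3.5 m/s
1–7 s: ½(11 + -11)(6) = 0 m/s
7–11 s: ½(-11 + -8)(4) = -38 m/s
11–14 s: ½(-8 + 8)(3) = 0 m/s
Δv = -34.5 m/s, so v(14) = -7 + (-34.5) = -41.5 m/s.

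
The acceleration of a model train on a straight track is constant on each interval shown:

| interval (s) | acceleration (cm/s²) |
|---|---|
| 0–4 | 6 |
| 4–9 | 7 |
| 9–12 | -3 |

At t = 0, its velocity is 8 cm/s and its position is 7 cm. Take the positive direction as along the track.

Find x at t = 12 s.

522 cm

On each constant-a segment, Δv = aΔt and Δx = v₀Δt + ½aΔt²; chain segment to segment.
0–4 s: v starts 8 cm/s; Δx = 8·4 + ½·6·4² = 80 cm; v ends 32 cm/s.
4–9 s: v starts 32 cm/s; Δx = 32·5 + ½·7·5² = 247.5 cm; v ends 67 cm/s.
9–12 s: v starts 67 cm/s; Δx = 67·3 + ½·-3·3² = 187.5 cm; v ends 58 cm/s.
x(12) = 7 + Σ Δx = 522 cm.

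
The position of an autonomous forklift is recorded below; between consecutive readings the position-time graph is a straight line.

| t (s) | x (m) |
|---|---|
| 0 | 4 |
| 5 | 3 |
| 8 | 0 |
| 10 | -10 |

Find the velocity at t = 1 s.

Velocity is the slope of the x-t graph on 0–5 s: (3 − 4)/(5 − 0) = -0.2 m/s.

-0.2 m/s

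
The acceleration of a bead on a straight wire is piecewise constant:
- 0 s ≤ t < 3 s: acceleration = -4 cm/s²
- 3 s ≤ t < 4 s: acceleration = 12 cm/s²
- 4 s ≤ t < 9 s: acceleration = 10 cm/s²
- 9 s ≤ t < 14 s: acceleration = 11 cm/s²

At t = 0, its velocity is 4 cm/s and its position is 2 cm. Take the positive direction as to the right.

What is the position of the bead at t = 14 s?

546.5 cm

On each constant-a segment, Δv = aΔt and Δx = v₀Δt + ½aΔt²; chain segment to segment.
0–3 s: v starts 4 cm/s; Δx = 4·3 + ½·-4·3² = -6 cm; v ends -8 cm/s.
3–4 s: v starts -8 cm/s; Δx = -8·1 + ½·12·1² = -2 cm; v ends 4 cm/s.
4–9 s: v starts 4 cm/s; Δx = 4·5 + ½·10·5² = 145 cm; v ends 54 cm/s.
9–14 s: v starts 54 cm/s; Δx = 54·5 + ½·11·5² = 407.5 cm; v ends 109 cm/s.
x(14) = 2 + Σ Δx = 546.5 cm.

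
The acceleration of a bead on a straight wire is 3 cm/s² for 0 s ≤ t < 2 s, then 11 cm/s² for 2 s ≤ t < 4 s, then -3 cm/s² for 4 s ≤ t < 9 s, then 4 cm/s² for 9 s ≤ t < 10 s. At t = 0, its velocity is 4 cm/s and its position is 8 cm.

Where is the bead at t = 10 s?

205.5 cm

On each constant-a segment, Δv = aΔt and Δx = v₀Δt + ½aΔt²; chain segment to segment.
0–2 s: v starts 4 cm/s; Δx = 4·2 + ½·3·2² = 14 cm; v ends 10 cm/s.
2–4 s: v starts 10 cm/s; Δx = 10·2 + ½·11·2² = 42 cm; v ends 32 cm/s.
4–9 s: v starts 32 cm/s; Δx = 32·5 + ½·-3·5² = 122.5 cm; v ends 17 cm/s.
9–10 s: v starts 17 cm/s; Δx = 17·1 + ½·4·1² = 19 cm; v ends 21 cm/s.
x(10) = 8 + Σ Δx = 205.5 cm.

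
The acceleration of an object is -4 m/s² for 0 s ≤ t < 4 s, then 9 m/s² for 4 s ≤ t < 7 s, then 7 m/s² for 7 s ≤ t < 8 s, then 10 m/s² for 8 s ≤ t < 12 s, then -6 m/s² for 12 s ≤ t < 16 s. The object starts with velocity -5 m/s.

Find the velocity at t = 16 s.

29 m/s

Δv equals the area under the a-t graph; then v = v₀ + Δv.
0–4 s: -4 × 4 = -16 m/s
4–7 s: 9 × 3 = 27 m/s
7–8 s: 7 × 1 = 7 m/s
8–12 s: 10 × 4 = 40 m/s
12–16 s: -6 × 4 = -24 m/s
Δv = 34 m/s, so v(16) = -5 + (34) = 29 m/s.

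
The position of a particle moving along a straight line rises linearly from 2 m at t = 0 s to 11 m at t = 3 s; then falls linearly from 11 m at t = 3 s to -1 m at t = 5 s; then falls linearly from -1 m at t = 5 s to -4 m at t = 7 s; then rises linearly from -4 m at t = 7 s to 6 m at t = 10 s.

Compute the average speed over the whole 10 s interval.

Average speed = (total path length)/(elapsed time); on a piecewise-linear x-t graph the path length is Σ|Δx|.
0–3 s: |Δx| = |11 − 2| = 9 m
3–5 s: |Δx| = |-1 − 11| = 12 m
5–7 s: |Δx| = |-4 − -1| = 3 m
7–10 s: |Δx| = |6 − -4| = 10 m
Total path = 34 m; average speed = 34/10 = 3.4 m/s.

3.4 m/s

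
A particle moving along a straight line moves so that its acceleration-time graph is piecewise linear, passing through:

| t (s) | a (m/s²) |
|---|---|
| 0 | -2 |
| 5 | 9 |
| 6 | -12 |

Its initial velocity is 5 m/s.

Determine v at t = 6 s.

21 m/s

Δv equals the area under the a-t graph; then v = v₀ + Δv.
0–5 s: ½(-2 + 9)(5) = 17.5 m/s
5–6 s: ½(9 + -12)(1) = -1.5 m/s
Δv = 16 m/s, so v(6) = 5 + (16) = 21 m/s.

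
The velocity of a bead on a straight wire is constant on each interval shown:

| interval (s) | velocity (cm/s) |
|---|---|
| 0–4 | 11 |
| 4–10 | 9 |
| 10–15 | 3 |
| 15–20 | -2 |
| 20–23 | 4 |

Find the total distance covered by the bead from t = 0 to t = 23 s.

135 cm

Distance (not displacement) is the total path length: add the absolute areas under v-t.
0–4 s: |11| × 4 = 44 cm
4–10 s: |9| × 6 = 54 cm
10–15 s: |3| × 5 = 15 cm
15–20 s: |-2| × 5 = 10 cm
20–23 s: |4| × 3 = 12 cm
Total distance = 135 cm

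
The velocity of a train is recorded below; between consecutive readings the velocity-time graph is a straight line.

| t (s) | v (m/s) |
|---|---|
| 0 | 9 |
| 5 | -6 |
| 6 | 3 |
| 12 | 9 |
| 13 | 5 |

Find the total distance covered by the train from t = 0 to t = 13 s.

65 m

Distance (not displacement) is the total path length: add the absolute areas under v-t.
0–5 s: v = 0 at t = 3 s; triangle areas 13.5 + 6 = 19.5 m
5–6 s: v = 0 at t = 17/3 s; triangle areas 2 + 0.5 = 2.5 m
6–12 s: |½(3 + 9)(6)| = 36 m
12–13 s: |½(9 + 5)(1)| = 7 m
Total distance = 65 m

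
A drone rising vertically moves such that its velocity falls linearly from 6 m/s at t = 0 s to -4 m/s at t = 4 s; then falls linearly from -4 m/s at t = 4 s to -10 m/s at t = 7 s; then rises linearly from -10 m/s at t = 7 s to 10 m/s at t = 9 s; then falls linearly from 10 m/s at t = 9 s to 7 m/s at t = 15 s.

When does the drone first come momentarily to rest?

t = 2.4 s

v changes sign on 0–4 s (from 6 to -4); the graph is linear there, so v = 0 at t = 0 + (-6)·(4 − 0)/(-4 − 6) = 2.4 s.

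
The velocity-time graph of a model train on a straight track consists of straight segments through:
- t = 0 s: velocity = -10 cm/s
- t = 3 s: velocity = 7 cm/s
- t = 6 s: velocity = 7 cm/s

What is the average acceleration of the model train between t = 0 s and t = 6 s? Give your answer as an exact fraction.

Average acceleration = Δv/Δt = (7 − -10)/(6 − 0) = 17/6 cm/s².

17/6 cm/s²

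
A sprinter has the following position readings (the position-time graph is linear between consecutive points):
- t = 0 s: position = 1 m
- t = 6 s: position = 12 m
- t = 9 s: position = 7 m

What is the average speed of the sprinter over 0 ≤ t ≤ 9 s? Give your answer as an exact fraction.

16/9 m/s

Average speed = (total path length)/(elapsed time); on a piecewise-linear x-t graph the path length is Σ|Δx|.
0–6 s: |Δx| = |12 − 1| = 11 m
6–9 s: |Δx| = |7 − 12| = 5 m
Total path = 16 m; average speed = 16/9 = 16/9 m/s.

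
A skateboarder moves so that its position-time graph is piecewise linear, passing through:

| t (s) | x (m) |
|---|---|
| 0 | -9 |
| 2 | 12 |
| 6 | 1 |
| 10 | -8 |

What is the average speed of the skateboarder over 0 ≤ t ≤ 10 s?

Average speed = (total path length)/(elapsed time); on a piecewise-linear x-t graph the path length is Σ|Δx|.
0–2 s: |Δx| = |12 − -9| = 21 m
2–6 s: |Δx| = |1 − 12| = 11 m
6–10 s: |Δx| = |-8 − 1| = 9 m
Total path = 41 m; average speed = 41/10 = 4.1 m/s.

4.1 m/s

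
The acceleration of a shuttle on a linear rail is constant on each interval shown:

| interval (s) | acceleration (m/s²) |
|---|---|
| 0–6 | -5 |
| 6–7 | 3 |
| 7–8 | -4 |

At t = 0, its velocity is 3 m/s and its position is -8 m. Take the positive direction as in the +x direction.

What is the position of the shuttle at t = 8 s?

On each constant-a segment, Δv = aΔt and Δx = v₀Δt + ½aΔt²; chain segment to segment.
0–6 s: v starts 3 m/s; Δx = 3·6 + ½·-5·6² = -72 m; v ends -27 m/s.
6–7 s: v starts -27 m/s; Δx = -27·1 + ½·3·1² = -25.5 m; v ends -24 m/s.
7–8 s: v starts -24 m/s; Δx = -24·1 + ½·-4·1² = -26 m; v ends -28 m/s.
x(8) = -8 + Σ Δx = -131.5 m.

-131.5 m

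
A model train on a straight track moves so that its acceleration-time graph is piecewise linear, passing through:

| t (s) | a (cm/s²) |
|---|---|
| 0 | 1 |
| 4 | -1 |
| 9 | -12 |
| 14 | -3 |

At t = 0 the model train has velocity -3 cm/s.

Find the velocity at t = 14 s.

-73 cm/s

Δv equals the area under the a-t graph; then v = v₀ + Δv.
0–4 s: ½(1 + -1)(4) = 0 cm/s
4–9 s: ½(-1 + -12)(5) = -32.5 cm/s
9–14 s: ½(-12 + -3)(5) = -37.5 cm/s
Δv = -70 cm/s, so v(14) = -3 + (-70) = -73 cm/s.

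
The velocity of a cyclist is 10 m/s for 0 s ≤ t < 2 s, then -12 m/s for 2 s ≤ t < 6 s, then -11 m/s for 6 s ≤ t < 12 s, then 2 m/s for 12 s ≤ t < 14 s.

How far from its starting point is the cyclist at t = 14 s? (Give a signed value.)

-90 m

Net displacement equals the area under the velocity-time graph (areas below the axis count negative).
0–2 s: 10 × 2 = 20 m
2–6 s: -12 × 4 = -48 m
6–12 s: -11 × 6 = -66 m
12–14 s: 2 × 2 = 4 m
Net displacement = -90 m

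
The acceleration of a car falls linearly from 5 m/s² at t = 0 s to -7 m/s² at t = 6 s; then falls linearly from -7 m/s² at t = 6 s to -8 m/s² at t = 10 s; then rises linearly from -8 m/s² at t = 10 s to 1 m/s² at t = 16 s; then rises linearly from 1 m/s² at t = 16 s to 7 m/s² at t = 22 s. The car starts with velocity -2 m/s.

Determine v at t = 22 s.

-35 m/s

Δv equals the area under the a-t graph; then v = v₀ + Δv.
0–6 s: ½(5 + -7)(6) = -6 m/s
6–10 s: ½(-7 + -8)(4) = -30 m/s
10–16 s: ½(-8 + 1)(6) = -21 m/s
16–22 s: ½(1 + 7)(6) = 24 m/s
Δv = -33 m/s, so v(22) = -2 + (-33) = -35 m/s.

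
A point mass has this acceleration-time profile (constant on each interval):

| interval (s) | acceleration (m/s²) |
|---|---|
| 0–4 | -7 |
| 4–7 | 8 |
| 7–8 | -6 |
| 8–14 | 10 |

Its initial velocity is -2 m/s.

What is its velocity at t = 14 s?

Δv equals the area under the a-t graph; then v = v₀ + Δv.
0–4 s: -7 × 4 = -28 m/s
4–7 s: 8 × 3 = 24 m/s
7–8 s: -6 × 1 = -6 m/s
8–14 s: 10 × 6 = 60 m/s
Δv = 50 m/s, so v(14) = -2 + (50) = 48 m/s.

48 m/s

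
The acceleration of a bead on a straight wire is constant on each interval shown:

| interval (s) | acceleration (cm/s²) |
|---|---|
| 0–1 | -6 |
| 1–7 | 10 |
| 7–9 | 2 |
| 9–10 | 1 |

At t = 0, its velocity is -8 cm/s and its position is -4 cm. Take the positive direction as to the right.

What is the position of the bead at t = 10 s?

227.5 cm

On each constant-a segment, Δv = aΔt and Δx = v₀Δt + ½aΔt²; chain segment to segment.
0–1 s: v starts -8 cm/s; Δx = -8·1 + ½·-6·1² = -11 cm; v ends -14 cm/s.
1–7 s: v starts -14 cm/s; Δx = -14·6 + ½·10·6² = 96 cm; v ends 46 cm/s.
7–9 s: v starts 46 cm/s; Δx = 46·2 + ½·2·2² = 96 cm; v ends 50 cm/s.
9–10 s: v starts 50 cm/s; Δx = 50·1 + ½·1·1² = 50.5 cm; v ends 51 cm/s.
x(10) = -4 + Σ Δx = 227.5 cm.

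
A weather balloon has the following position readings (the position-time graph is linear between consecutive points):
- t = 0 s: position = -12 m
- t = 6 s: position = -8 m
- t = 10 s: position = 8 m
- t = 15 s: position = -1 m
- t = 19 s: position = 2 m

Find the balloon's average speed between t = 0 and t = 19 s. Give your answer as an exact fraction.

Average speed = (total path length)/(elapsed time); on a piecewise-linear x-t graph the path length is Σ|Δx|.
0–6 s: |Δx| = |-8 − -12| = 4 m
6–10 s: |Δx| = |8 − -8| = 16 m
10–15 s: |Δx| = |-1 − 8| = 9 m
15–19 s: |Δx| = |2 − -1| = 3 m
Total path = 32 m; average speed = 32/19 = 32/19 m/s.

32/19 m/s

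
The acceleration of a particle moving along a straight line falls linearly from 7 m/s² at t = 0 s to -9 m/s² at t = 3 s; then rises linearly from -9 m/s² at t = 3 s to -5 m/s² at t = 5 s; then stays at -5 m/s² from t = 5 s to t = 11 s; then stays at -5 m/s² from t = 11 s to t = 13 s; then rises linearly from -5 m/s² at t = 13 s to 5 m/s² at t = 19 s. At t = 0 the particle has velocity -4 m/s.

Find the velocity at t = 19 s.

Δv equals the area under the a-t graph; then v = v₀ + Δv.
0–3 s: ½(7 + -9)(3) = -3 m/s
3–5 s: ½(-9 + -5)(2) = -14 m/s
5–11 s: -5 × 6 = -30 m/s
11–13 s: -5 × 2 = -10 m/s
13–19 s: ½(-5 + 5)(6) = 0 m/s
Δv = -57 m/s, so v(19) = -4 + (-57) = -61 m/s.

-61 m/s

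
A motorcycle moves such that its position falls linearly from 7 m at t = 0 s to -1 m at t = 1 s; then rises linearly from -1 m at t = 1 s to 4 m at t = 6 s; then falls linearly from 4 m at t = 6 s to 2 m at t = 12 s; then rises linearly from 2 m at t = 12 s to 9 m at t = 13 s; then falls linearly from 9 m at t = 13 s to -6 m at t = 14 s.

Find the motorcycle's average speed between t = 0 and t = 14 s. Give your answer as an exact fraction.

Average speed = (total path length)/(elapsed time); on a piecewise-linear x-t graph the path length is Σ|Δx|.
0–1 s: |Δx| = |-1 − 7| = 8 m
1–6 s: |Δx| = |4 − -1| = 5 m
6–12 s: |Δx| = |2 − 4| = 2 m
12–13 s: |Δx| = |9 − 2| = 7 m
13–14 s: |Δx| = |-6 − 9| = 15 m
Total path = 37 m; average speed = 37/14 = 37/14 m/s.

37/14 m/s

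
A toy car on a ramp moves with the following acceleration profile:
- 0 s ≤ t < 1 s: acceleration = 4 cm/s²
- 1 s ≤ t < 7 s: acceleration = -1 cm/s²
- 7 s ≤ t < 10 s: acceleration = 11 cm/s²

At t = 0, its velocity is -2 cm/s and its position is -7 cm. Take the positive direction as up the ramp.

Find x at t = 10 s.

24.5 cm

On each constant-a segment, Δv = aΔt and Δx = v₀Δt + ½aΔt²; chain segment to segment.
0–1 s: v starts -2 cm/s; Δx = -2·1 + ½·4·1² = 0 cm; v ends 2 cm/s.
1–7 s: v starts 2 cm/s; Δx = 2·6 + ½·-1·6² = -6 cm; v ends -4 cm/s.
7–10 s: v starts -4 cm/s; Δx = -4·3 + ½·11·3² = 37.5 cm; v ends 29 cm/s.
x(10) = -7 + Σ Δx = 24.5 cm.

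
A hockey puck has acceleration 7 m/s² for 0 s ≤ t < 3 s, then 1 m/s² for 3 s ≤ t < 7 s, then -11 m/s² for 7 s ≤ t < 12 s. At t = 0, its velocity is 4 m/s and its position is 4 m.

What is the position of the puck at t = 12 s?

163 m

On each constant-a segment, Δv = aΔt and Δx = v₀Δt + ½aΔt²; chain segment to segment.
0–3 s: v starts 4 m/s; Δx = 4·3 + ½·7·3² = 43.5 m; v ends 25 m/s.
3–7 s: v starts 25 m/s; Δx = 25·4 + ½·1·4² = 108 m; v ends 29 m/s.
7–12 s: v starts 29 m/s; Δx = 29·5 + ½·-11·5² = 7.5 m; v ends -26 m/s.
x(12) = 4 + Σ Δx = 163 m.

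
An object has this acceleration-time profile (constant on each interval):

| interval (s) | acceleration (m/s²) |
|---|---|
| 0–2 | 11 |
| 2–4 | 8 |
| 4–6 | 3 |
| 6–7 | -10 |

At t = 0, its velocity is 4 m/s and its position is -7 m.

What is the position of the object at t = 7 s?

On each constant-a segment, Δv = aΔt and Δx = v₀Δt + ½aΔt²; chain segment to segment.
0–2 s: v starts 4 m/s; Δx = 4·2 + ½·11·2² = 30 m; v ends 26 m/s.
2–4 s: v starts 26 m/s; Δx = 26·2 + ½·8·2² = 68 m; v ends 42 m/s.
4–6 s: v starts 42 m/s; Δx = 42·2 + ½·3·2² = 90 m; v ends 48 m/s.
6–7 s: v starts 48 m/s; Δx = 48·1 + ½·-10·1² = 43 m; v ends 38 m/s.
x(7) = -7 + Σ Δx = 224 m.

224 m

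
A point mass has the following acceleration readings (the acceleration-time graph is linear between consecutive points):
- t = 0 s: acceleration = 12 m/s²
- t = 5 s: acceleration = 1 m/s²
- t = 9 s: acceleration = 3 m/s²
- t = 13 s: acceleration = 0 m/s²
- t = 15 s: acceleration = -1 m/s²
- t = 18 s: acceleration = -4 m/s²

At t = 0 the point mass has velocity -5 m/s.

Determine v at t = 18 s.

33 m/s

Δv equals the area under the a-t graph; then v = v₀ + Δv.
0–5 s: ½(12 + 1)(5) = 32.5 m/s
5–9 s: ½(1 + 3)(4) = 8 m/s
9–13 s: ½(3 + 0)(4) = 6 m/s
13–15 s: ½(0 + -1)(2) = -1 m/s
15–18 s: ½(-1 + -4)(3) = -7.5 m/s
Δv = 38 m/s, so v(18) = -5 + (38) = 33 m/s.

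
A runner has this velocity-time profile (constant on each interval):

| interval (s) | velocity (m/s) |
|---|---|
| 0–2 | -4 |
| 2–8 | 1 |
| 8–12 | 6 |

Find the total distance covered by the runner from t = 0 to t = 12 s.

38 m

Total distance travelled is ∫|v| dt — sum the magnitudes of each area piece.
0–2 s: |-4| × 2 = 8 m
2–8 s: |1| × 6 = 6 m
8–12 s: |6| × 4 = 24 m
Total distance = 38 m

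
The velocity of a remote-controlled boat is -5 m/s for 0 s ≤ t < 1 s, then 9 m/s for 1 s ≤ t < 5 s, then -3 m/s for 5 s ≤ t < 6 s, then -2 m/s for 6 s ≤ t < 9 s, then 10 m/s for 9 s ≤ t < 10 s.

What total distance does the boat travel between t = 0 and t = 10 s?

Distance (not displacement) is the total path length: add the absolute areas under v-t.
0–1 s: |-5| × 1 = 5 m
1–5 s: |9| × 4 = 36 m
5–6 s: |-3| × 1 = 3 m
6–9 s: |-2| × 3 = 6 m
9–10 s: |10| × 1 = 10 m
Total distance = 60 m

60 m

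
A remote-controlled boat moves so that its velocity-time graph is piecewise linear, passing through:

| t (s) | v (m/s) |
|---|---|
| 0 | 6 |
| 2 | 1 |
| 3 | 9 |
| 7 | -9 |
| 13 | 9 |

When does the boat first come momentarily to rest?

v changes sign on 3–7 s (from 9 to -9); the graph is linear there, so v = 0 at t = 3 + (-9)·(7 − 3)/(-9 − 9) = 5 s.

t = 5 s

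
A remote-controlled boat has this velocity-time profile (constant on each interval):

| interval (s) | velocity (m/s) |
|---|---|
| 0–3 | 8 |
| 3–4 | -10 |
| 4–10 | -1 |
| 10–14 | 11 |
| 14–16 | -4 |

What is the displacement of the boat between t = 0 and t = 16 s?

Displacement is the signed area under the v-t curve.
0–3 s: 8 × 3 = 24 m
3–4 s: -10 × 1 = -10 m
4–10 s: -1 × 6 = -6 m
10–14 s: 11 × 4 = 44 m
14–16 s: -4 × 2 = -8 m
Net displacement = 44 m

44 m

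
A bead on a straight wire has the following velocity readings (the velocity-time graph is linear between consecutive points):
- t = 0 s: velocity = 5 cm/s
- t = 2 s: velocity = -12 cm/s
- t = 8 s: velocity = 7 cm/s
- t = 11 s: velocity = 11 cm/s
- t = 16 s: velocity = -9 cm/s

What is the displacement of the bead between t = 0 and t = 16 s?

Displacement is the signed area under the v-t curve.
0–2 s: ½(5 + -12)(2) = -7 cm
2–8 s: ½(-12 + 7)(6) = -15 cm
8–11 s: ½(7 + 11)(3) = 27 cm
11–16 s: ½(11 + -9)(5) = 5 cm
Net displacement = 10 cm

10 cm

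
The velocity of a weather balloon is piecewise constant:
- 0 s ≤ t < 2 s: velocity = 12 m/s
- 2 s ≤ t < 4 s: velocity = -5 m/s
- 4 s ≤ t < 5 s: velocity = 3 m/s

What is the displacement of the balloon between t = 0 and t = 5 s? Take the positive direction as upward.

17 m

Displacement is the signed area under the v-t curve.
0–2 s: 12 × 2 = 24 m
2–4 s: -5 × 2 = -10 m
4–5 s: 3 × 1 = 3 m
Net displacement = 17 m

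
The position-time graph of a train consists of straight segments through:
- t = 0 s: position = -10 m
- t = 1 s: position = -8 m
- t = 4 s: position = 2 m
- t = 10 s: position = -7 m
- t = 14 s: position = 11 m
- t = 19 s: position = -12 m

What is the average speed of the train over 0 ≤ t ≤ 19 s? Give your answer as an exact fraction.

Average speed = (total path length)/(elapsed time); on a piecewise-linear x-t graph the path length is Σ|Δx|.
0–1 s: |Δx| = |-8 − -10| = 2 m
1–4 s: |Δx| = |2 − -8| = 10 m
4–10 s: |Δx| = |-7 − 2| = 9 m
10–14 s: |Δx| = |11 − -7| = 18 m
14–19 s: |Δx| = |-12 − 11| = 23 m
Total path = 62 m; average speed = 62/19 = 62/19 m/s.

62/19 m/s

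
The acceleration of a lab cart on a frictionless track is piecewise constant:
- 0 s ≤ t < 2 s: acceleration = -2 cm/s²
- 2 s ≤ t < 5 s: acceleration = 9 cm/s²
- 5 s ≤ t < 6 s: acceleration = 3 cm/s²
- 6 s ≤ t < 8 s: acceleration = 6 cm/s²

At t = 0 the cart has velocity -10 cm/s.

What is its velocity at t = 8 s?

28 cm/s

Δv equals the area under the a-t graph; then v = v₀ + Δv.
0–2 s: -2 × 2 = -4 cm/s
2–5 s: 9 × 3 = 27 cm/s
5–6 s: 3 × 1 = 3 cm/s
6–8 s: 6 × 2 = 12 cm/s
Δv = 38 cm/s, so v(8) = -10 + (38) = 28 cm/s.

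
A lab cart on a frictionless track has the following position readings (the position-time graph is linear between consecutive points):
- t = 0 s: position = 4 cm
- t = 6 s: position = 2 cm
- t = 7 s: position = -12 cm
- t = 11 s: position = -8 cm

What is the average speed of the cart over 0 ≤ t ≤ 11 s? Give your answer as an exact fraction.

20/11 cm/s

Average speed = (total path length)/(elapsed time); on a piecewise-linear x-t graph the path length is Σ|Δx|.
0–6 s: |Δx| = |2 − 4| = 2 cm
6–7 s: |Δx| = |-12 − 2| = 14 cm
7–11 s: |Δx| = |-8 − -12| = 4 cm
Total path = 20 cm; average speed = 20/11 = 20/11 cm/s.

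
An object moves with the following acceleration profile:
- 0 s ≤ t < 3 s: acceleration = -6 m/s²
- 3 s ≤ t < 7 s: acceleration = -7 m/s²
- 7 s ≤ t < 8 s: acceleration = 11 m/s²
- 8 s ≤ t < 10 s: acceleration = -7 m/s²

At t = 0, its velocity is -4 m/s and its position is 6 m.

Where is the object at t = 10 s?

On each constant-a segment, Δv = aΔt and Δx = v₀Δt + ½aΔt²; chain segment to segment.
0–3 s: v starts -4 m/s; Δx = -4·3 + ½·-6·3² = -39 m; v ends -22 m/s.
3–7 s: v starts -22 m/s; Δx = -22·4 + ½·-7·4² = -144 m; v ends -50 m/s.
7–8 s: v starts -50 m/s; Δx = -50·1 + ½·11·1² = -44.5 m; v ends -39 m/s.
8–10 s: v starts -39 m/s; Δx = -39·2 + ½·-7·2² = -92 m; v ends -53 m/s.
x(10) = 6 + Σ Δx = -313.5 m.

-313.5 m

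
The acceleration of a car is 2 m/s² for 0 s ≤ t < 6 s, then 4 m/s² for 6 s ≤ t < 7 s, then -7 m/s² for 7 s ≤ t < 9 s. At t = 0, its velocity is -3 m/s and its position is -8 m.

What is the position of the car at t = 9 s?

33 m

On each constant-a segment, Δv = aΔt and Δx = v₀Δt + ½aΔt²; chain segment to segment.
0–6 s: v starts -3 m/s; Δx = -3·6 + ½·2·6² = 18 m; v ends 9 m/s.
6–7 s: v starts 9 m/s; Δx = 9·1 + ½·4·1² = 11 m; v ends 13 m/s.
7–9 s: v starts 13 m/s; Δx = 13·2 + ½·-7·2² = 12 m; v ends -1 m/s.
x(9) = -8 + Σ Δx = 33 m.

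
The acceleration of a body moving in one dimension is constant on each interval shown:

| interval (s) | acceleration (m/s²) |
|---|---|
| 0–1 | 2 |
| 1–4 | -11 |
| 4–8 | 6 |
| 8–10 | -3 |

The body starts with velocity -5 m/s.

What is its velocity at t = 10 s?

Δv equals the area under the a-t graph; then v = v₀ + Δv.
0–1 s: 2 × 1 = 2 m/s
1–4 s: -11 × 3 = -33 m/s
4–8 s: 6 × 4 = 24 m/s
8–10 s: -3 × 2 = -6 m/s
Δv = -13 m/s, so v(10) = -5 + (-13) = -18 m/s.

-18 m/s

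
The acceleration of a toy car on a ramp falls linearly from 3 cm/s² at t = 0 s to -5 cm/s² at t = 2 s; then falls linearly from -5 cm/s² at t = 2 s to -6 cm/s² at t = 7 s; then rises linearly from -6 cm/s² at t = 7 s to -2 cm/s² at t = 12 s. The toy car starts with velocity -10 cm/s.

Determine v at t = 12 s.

-59.5 cm/s

Δv equals the area under the a-t graph; then v = v₀ + Δv.
0–2 s: ½(3 + -5)(2) = -2 cm/s
2–7 s: ½(-5 + -6)(5) = -27.5 cm/s
7–12 s: ½(-6 + -2)(5) = -20 cm/s
Δv = -49.5 cm/s, so v(12) = -10 + (-49.5) = -59.5 cm/s.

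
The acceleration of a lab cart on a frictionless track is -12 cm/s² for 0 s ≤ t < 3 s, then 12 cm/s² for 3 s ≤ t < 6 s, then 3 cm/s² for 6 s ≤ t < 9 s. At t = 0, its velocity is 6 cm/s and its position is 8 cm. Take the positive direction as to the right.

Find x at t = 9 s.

-32.5 cm

On each constant-a segment, Δv = aΔt and Δx = v₀Δt + ½aΔt²; chain segment to segment.
0–3 s: v starts 6 cm/s; Δx = 6·3 + ½·-12·3² = -36 cm; v ends -30 cm/s.
3–6 s: v starts -30 cm/s; Δx = -30·3 + ½·12·3² = -36 cm; v ends 6 cm/s.
6–9 s: v starts 6 cm/s; Δx = 6·3 + ½·3·3² = 31.5 cm; v ends 15 cm/s.
x(9) = 8 + Σ Δx = -32.5 cm.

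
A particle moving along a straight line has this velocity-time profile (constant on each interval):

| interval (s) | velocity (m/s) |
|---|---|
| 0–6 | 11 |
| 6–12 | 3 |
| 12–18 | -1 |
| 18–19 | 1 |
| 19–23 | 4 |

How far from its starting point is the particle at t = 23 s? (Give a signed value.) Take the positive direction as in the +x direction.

95 m

Net displacement equals the area under the velocity-time graph (areas below the axis count negative).
0–6 s: 11 × 6 = 66 m
6–12 s: 3 × 6 = 18 m
12–18 s: -1 × 6 = -6 m
18–19 s: 1 × 1 = 1 m
19–23 s: 4 × 4 = 16 m
Net displacement = 95 m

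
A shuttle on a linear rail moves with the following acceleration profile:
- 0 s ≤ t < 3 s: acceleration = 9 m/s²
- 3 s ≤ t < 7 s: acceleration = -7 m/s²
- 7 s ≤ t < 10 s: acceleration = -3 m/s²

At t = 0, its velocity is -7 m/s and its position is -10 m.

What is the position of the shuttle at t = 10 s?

-4 m

On each constant-a segment, Δv = aΔt and Δx = v₀Δt + ½aΔt²; chain segment to segment.
0–3 s: v starts -7 m/s; Δx = -7·3 + ½·9·3² = 19.5 m; v ends 20 m/s.
3–7 s: v starts 20 m/s; Δx = 20·4 + ½·-7·4² = 24 m; v ends -8 m/s.
7–10 s: v starts -8 m/s; Δx = -8·3 + ½·-3·3² = -37.5 m; v ends -17 m/s.
x(10) = -10 + Σ Δx = -4 m.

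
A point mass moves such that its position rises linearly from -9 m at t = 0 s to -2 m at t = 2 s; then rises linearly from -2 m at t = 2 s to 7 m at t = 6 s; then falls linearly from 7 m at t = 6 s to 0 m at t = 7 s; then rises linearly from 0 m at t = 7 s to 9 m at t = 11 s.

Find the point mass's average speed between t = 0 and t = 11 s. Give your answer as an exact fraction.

Average speed = (total path length)/(elapsed time); on a piecewise-linear x-t graph the path length is Σ|Δx|.
0–2 s: |Δx| = |-2 − -9| = 7 m
2–6 s: |Δx| = |7 − -2| = 9 m
6–7 s: |Δx| = |0 − 7| = 7 m
7–11 s: |Δx| = |9 − 0| = 9 m
Total path = 32 m; average speed = 32/11 = 32/11 m/s.

32/11 m/s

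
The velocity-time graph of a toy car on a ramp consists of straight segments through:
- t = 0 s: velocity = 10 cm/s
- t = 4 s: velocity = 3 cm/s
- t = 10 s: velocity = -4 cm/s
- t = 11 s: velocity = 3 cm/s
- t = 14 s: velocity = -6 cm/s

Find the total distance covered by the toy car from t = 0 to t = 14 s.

Distance (not displacement) is the total path length: add the absolute areas under v-t.
0–4 s: |½(10 + 3)(4)| = 26 cm
4–10 s: v = 0 at t = 46/7 s; triangle areas 27/7 + 48/7 = 75/7 cm
10–11 s: v = 0 at t = 74/7 s; triangle areas 8/7 + 9/14 = 25/14 cm
11–14 s: v = 0 at t = 12 s; triangle areas 1.5 + 6 = 7.5 cm
Total distance = 46 cm

46 cm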